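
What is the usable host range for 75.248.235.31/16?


Network: 75.248.0.0
Broadcast: 75.248.255.255
First usable = network + 1
Last usable = broadcast - 1
Range: 75.248.0.1 to 75.248.255.254


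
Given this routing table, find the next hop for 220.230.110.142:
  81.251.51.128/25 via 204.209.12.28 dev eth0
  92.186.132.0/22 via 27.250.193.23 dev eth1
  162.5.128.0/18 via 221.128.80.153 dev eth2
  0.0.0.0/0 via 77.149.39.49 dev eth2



Longest prefix match for 220.230.110.142:
  /25 81.251.51.128: no
  /22 92.186.132.0: no
  /18 162.5.128.0: no
  /0 0.0.0.0: MATCH
Selected: next-hop 77.149.39.49 via eth2 (matched /0)


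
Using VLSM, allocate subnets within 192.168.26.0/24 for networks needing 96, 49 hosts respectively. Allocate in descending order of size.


96 hosts -> /25 (126 usable): 192.168.26.0/25
49 hosts -> /26 (62 usable): 192.168.26.128/26
Allocation: 192.168.26.0/25 (96 hosts, 126 usable); 192.168.26.128/26 (49 hosts, 62 usable)


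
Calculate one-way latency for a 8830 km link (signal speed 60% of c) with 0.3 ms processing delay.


Speed = 0.6 * 3e5 km/s = 180000 km/s
Propagation delay = 8830 / 180000 = 0.0491 s = 49.0556 ms
Processing delay = 0.3 ms
Total one-way latency = 49.3556 ms


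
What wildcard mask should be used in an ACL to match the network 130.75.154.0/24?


Subnet mask: 255.255.255.0
Wildcard = 255.255.255.255 - subnet mask
255 - 255 = 0
255 - 255 = 0
255 - 255 = 0
255 - 0 = 255
Wildcard: 0.0.0.255


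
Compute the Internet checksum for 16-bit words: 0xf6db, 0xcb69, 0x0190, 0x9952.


Sum all words (with carry folding):
+ 0xf6db = 0xf6db
+ 0xcb69 = 0xc245
+ 0x0190 = 0xc3d5
+ 0x9952 = 0x5d28
One's complement: ~0x5d28
Checksum = 0xa2d7


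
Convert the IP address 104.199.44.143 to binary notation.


104 = 01101000
199 = 11000111
44 = 00101100
143 = 10001111
Binary: 01101000.11000111.00101100.10001111


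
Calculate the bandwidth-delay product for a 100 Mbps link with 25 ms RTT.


BDP = bandwidth * RTT
= 100 Mbps * 25 ms
= 100 * 1e6 * 25 / 1000 bits
= 2500000 bits
= 312500 bytes
= 305.1758 KB
BDP = 2500000 bits (312500 bytes)


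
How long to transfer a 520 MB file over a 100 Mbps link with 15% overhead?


Effective throughput = 100 * (1 - 15/100) = 85 Mbps
File size in Mb = 520 * 8 = 4160 Mb
Time = 4160 / 85
Time = 48.9412 seconds


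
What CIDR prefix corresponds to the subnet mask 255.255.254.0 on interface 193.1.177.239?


Binary: 11111111.11111111.11111110.00000000
Count leading 1s
Prefix: /23


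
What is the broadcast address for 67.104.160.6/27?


Network: 67.104.160.0/27
Host bits = 5
Set all host bits to 1:
Broadcast: 67.104.160.31


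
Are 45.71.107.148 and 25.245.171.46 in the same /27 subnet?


Mask: 255.255.255.224
45.71.107.148 AND mask = 45.71.107.128
25.245.171.46 AND mask = 25.245.171.32
No, different subnets (45.71.107.128 vs 25.245.171.32)


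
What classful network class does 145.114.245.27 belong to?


First octet: 145
Binary: 10010001
10xxxxxx -> Class B (128-191)
Class B, default mask 255.255.0.0 (/16)


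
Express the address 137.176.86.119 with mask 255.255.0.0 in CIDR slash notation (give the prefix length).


Binary: 11111111.11111111.00000000.00000000
Count leading 1s
Prefix: /16


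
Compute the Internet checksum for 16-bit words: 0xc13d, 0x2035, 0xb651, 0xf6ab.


Sum all words (with carry folding):
+ 0xc13d = 0xc13d
+ 0x2035 = 0xe172
+ 0xb651 = 0x97c4
+ 0xf6ab = 0x8e70
One's complement: ~0x8e70
Checksum = 0x718f


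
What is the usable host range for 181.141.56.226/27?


Network: 181.141.56.224
Broadcast: 181.141.56.255
First usable = network + 1
Last usable = broadcast - 1
Range: 181.141.56.225 to 181.141.56.254


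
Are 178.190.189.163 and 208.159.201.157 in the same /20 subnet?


Mask: 255.255.240.0
178.190.189.163 AND mask = 178.190.176.0
208.159.201.157 AND mask = 208.159.192.0
No, different subnets (178.190.176.0 vs 208.159.192.0)


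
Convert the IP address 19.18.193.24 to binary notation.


19 = 00010011
18 = 00010010
193 = 11000001
24 = 00011000
Binary: 00010011.00010010.11000001.00011000


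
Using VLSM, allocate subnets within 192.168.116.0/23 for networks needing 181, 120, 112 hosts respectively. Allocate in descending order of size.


181 hosts -> /24 (254 usable): 192.168.116.0/24
120 hosts -> /25 (126 usable): 192.168.117.0/25
112 hosts -> /25 (126 usable): 192.168.117.128/25
Allocation: 192.168.116.0/24 (181 hosts, 254 usable); 192.168.117.0/25 (120 hosts, 126 usable); 192.168.117.128/25 (112 hosts, 126 usable)


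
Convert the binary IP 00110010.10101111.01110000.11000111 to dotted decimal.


00110010 = 50
10101111 = 175
01110000 = 112
11000111 = 199
IP: 50.175.112.199


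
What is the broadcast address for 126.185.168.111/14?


Network: 126.184.0.0/14
Host bits = 18
Set all host bits to 1:
Broadcast: 126.187.255.255


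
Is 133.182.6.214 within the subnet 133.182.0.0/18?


Subnet network: 133.182.0.0
Test IP AND mask: 133.182.0.0
Yes, 133.182.6.214 is in 133.182.0.0/18


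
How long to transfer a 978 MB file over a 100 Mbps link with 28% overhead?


Effective throughput = 100 * (1 - 28/100) = 72 Mbps
File size in Mb = 978 * 8 = 7824 Mb
Time = 7824 / 72
Time = 108.6667 seconds


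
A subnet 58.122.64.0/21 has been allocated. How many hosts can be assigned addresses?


Host bits = 32 - 21 = 11
Total addresses = 2^11 = 2048
Usable = total - 2 (network and broadcast)
Usable hosts: 2046


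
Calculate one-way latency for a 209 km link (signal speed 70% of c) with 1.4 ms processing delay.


Speed = 0.7 * 3e5 km/s = 210000 km/s
Propagation delay = 209 / 210000 = 0.001 s = 0.9952 ms
Processing delay = 1.4 ms
Total one-way latency = 2.3952 ms


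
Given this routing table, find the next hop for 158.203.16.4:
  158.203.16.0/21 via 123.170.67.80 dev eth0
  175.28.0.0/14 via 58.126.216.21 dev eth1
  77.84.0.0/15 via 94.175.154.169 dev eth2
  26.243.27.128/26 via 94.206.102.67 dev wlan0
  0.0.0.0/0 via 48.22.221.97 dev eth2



Longest prefix match for 158.203.16.4:
  /21 158.203.16.0: MATCH
  /14 175.28.0.0: no
  /15 77.84.0.0: no
  /26 26.243.27.128: no
  /0 0.0.0.0: MATCH
Selected: next-hop 123.170.67.80 via eth0 (matched /21)


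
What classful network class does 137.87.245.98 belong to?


First octet: 137
Binary: 10001001
10xxxxxx -> Class B (128-191)
Class B, default mask 255.255.0.0 (/16)


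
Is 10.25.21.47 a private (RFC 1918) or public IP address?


RFC 1918 private ranges:
  10.0.0.0/8 (10.0.0.0 - 10.255.255.255)
  172.16.0.0/12 (172.16.0.0 - 172.31.255.255)
  192.168.0.0/16 (192.168.0.0 - 192.168.255.255)
Private (in 10.0.0.0/8)


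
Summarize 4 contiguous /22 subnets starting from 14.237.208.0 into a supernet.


Original prefix: /22
Number of subnets: 4 = 2^2
New prefix = 22 - 2 = 20
Supernet: 14.237.208.0/20


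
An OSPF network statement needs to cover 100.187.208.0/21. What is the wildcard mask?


Subnet mask: 255.255.248.0
Wildcard = 255.255.255.255 - subnet mask
255 - 255 = 0
255 - 255 = 0
255 - 248 = 7
255 - 0 = 255
Wildcard: 0.0.7.255


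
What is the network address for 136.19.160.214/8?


IP:   10001000.00010011.10100000.11010110
Mask: 11111111.00000000.00000000.00000000
AND operation:
Net:  10001000.00000000.00000000.00000000
Network: 136.0.0.0/8


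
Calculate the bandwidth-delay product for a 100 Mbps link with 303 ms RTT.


BDP = bandwidth * RTT
= 100 Mbps * 303 ms
= 100 * 1e6 * 303 / 1000 bits
= 30300000 bits
= 3787500 bytes
= 3698.7305 KB
BDP = 30300000 bits (3787500 bytes)


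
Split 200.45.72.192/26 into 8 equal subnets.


New prefix = 26 + 3 = 29
Each subnet has 8 addresses
  200.45.72.192/29
  200.45.72.200/29
  200.45.72.208/29
  200.45.72.216/29
  200.45.72.224/29
  200.45.72.232/29
  200.45.72.240/29
  200.45.72.248/29
Subnets: 200.45.72.192/29, 200.45.72.200/29, 200.45.72.208/29, 200.45.72.216/29, 200.45.72.224/29, 200.45.72.232/29, 200.45.72.240/29, 200.45.72.248/29


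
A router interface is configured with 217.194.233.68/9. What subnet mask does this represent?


/9 means 9 network bits, 23 host bits
Binary: 11111111100000000000000000000000
Mask: 255.128.0.0


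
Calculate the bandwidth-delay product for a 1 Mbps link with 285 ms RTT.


BDP = bandwidth * RTT
= 1 Mbps * 285 ms
= 1 * 1e6 * 285 / 1000 bits
= 285000 bits
= 35625 bytes
= 34.79 KB
BDP = 285000 bits (35625 bytes)


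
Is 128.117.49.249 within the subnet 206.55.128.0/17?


Subnet network: 206.55.128.0
Test IP AND mask: 128.117.0.0
No, 128.117.49.249 is not in 206.55.128.0/17


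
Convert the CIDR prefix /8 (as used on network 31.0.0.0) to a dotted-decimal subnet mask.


/8 means 8 network bits, 24 host bits
Binary: 11111111000000000000000000000000
Mask: 255.0.0.0


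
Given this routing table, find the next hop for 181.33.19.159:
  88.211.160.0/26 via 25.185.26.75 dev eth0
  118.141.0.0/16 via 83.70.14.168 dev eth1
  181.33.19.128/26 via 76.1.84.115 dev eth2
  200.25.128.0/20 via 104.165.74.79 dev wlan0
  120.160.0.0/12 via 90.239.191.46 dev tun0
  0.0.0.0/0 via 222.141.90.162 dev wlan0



Longest prefix match for 181.33.19.159:
  /26 88.211.160.0: no
  /16 118.141.0.0: no
  /26 181.33.19.128: MATCH
  /20 200.25.128.0: no
  /12 120.160.0.0: no
  /0 0.0.0.0: MATCH
Selected: next-hop 76.1.84.115 via eth2 (matched /26)


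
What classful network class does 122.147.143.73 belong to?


First octet: 122
Binary: 01111010
0xxxxxxx -> Class A (1-126)
Class A, default mask 255.0.0.0 (/8)


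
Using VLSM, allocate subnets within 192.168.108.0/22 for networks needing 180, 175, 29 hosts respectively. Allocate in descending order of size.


180 hosts -> /24 (254 usable): 192.168.108.0/24
175 hosts -> /24 (254 usable): 192.168.109.0/24
29 hosts -> /27 (30 usable): 192.168.110.0/27
Allocation: 192.168.108.0/24 (180 hosts, 254 usable); 192.168.109.0/24 (175 hosts, 254 usable); 192.168.110.0/27 (29 hosts, 30 usable)


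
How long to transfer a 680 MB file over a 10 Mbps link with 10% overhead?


Effective throughput = 10 * (1 - 10/100) = 9 Mbps
File size in Mb = 680 * 8 = 5440 Mb
Time = 5440 / 9
Time = 604.4444 seconds


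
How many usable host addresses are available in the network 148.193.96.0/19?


Host bits = 32 - 19 = 13
Total addresses = 2^13 = 8192
Usable = total - 2 (network and broadcast)
Usable hosts: 8190


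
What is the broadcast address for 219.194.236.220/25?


Network: 219.194.236.128/25
Host bits = 7
Set all host bits to 1:
Broadcast: 219.194.236.255


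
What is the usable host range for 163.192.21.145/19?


Network: 163.192.0.0
Broadcast: 163.192.31.255
First usable = network + 1
Last usable = broadcast - 1
Range: 163.192.0.1 to 163.192.31.254


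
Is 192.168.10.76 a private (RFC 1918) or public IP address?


RFC 1918 private ranges:
  10.0.0.0/8 (10.0.0.0 - 10.255.255.255)
  172.16.0.0/12 (172.16.0.0 - 172.31.255.255)
  192.168.0.0/16 (192.168.0.0 - 192.168.255.255)
Private (in 192.168.0.0/16)


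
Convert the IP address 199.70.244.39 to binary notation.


199 = 11000111
70 = 01000110
244 = 11110100
39 = 00100111
Binary: 11000111.01000110.11110100.00100111


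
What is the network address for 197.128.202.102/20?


IP:   11000101.10000000.11001010.01100110
Mask: 11111111.11111111.11110000.00000000
AND operation:
Net:  11000101.10000000.11000000.00000000
Network: 197.128.192.0/20


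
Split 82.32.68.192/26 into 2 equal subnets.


New prefix = 26 + 1 = 27
Each subnet has 32 addresses
  82.32.68.192/27
  82.32.68.224/27
Subnets: 82.32.68.192/27, 82.32.68.224/27


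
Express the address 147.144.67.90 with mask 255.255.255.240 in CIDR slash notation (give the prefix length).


Binary: 11111111.11111111.11111111.11110000
Count leading 1s
Prefix: /28


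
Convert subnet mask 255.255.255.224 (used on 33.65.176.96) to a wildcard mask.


Subnet mask: 255.255.255.224
Wildcard = 255.255.255.255 - subnet mask
255 - 255 = 0
255 - 255 = 0
255 - 255 = 0
255 - 224 = 31
Wildcard: 0.0.0.31


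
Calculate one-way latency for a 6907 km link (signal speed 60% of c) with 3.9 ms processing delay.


Speed = 0.6 * 3e5 km/s = 180000 km/s
Propagation delay = 6907 / 180000 = 0.0384 s = 38.3722 ms
Processing delay = 3.9 ms
Total one-way latency = 42.2722 ms


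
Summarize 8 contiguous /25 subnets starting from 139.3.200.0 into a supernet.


Original prefix: /25
Number of subnets: 8 = 2^3
New prefix = 25 - 3 = 22
Supernet: 139.3.200.0/22


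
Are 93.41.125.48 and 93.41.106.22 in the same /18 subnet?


Mask: 255.255.192.0
93.41.125.48 AND mask = 93.41.64.0
93.41.106.22 AND mask = 93.41.64.0
Yes, same subnet (93.41.64.0)


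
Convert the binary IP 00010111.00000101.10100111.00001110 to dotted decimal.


00010111 = 23
00000101 = 5
10100111 = 167
00001110 = 14
IP: 23.5.167.14


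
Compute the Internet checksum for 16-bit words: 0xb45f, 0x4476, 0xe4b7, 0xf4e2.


Sum all words (with carry folding):
+ 0xb45f = 0xb45f
+ 0x4476 = 0xf8d5
+ 0xe4b7 = 0xdd8d
+ 0xf4e2 = 0xd270
One's complement: ~0xd270
Checksum = 0x2d8f


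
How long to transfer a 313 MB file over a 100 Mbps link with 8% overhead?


Effective throughput = 100 * (1 - 8/100) = 92 Mbps
File size in Mb = 313 * 8 = 2504 Mb
Time = 2504 / 92
Time = 27.2174 seconds


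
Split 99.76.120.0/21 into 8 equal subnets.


New prefix = 21 + 3 = 24
Each subnet has 256 addresses
  99.76.120.0/24
  99.76.121.0/24
  99.76.122.0/24
  99.76.123.0/24
  99.76.124.0/24
  99.76.125.0/24
  99.76.126.0/24
  99.76.127.0/24
Subnets: 99.76.120.0/24, 99.76.121.0/24, 99.76.122.0/24, 99.76.123.0/24, 99.76.124.0/24, 99.76.125.0/24, 99.76.126.0/24, 99.76.127.0/24


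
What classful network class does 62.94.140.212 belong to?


First octet: 62
Binary: 00111110
0xxxxxxx -> Class A (1-126)
Class A, default mask 255.0.0.0 (/8)


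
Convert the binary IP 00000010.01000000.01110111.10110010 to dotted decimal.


00000010 = 2
01000000 = 64
01110111 = 119
10110010 = 178
IP: 2.64.119.178


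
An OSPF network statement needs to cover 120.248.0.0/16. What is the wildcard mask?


Subnet mask: 255.255.0.0
Wildcard = 255.255.255.255 - subnet mask
255 - 255 = 0
255 - 255 = 0
255 - 0 = 255
255 - 0 = 255
Wildcard: 0.0.255.255


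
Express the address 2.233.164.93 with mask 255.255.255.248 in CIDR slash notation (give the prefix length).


Binary: 11111111.11111111.11111111.11111000
Count leading 1s
Prefix: /29


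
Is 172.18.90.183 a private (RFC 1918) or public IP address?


RFC 1918 private ranges:
  10.0.0.0/8 (10.0.0.0 - 10.255.255.255)
  172.16.0.0/12 (172.16.0.0 - 172.31.255.255)
  192.168.0.0/16 (192.168.0.0 - 192.168.255.255)
Private (in 172.16.0.0/12)


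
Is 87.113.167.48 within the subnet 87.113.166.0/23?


Subnet network: 87.113.166.0
Test IP AND mask: 87.113.166.0
Yes, 87.113.167.48 is in 87.113.166.0/23


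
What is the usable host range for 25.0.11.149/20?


Network: 25.0.0.0
Broadcast: 25.0.15.255
First usable = network + 1
Last usable = broadcast - 1
Range: 25.0.0.1 to 25.0.15.254


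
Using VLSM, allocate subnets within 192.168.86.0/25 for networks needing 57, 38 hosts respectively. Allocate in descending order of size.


57 hosts -> /26 (62 usable): 192.168.86.0/26
38 hosts -> /26 (62 usable): 192.168.86.64/26
Allocation: 192.168.86.0/26 (57 hosts, 62 usable); 192.168.86.64/26 (38 hosts, 62 usable)


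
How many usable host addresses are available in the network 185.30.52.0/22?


Host bits = 32 - 22 = 10
Total addresses = 2^10 = 1024
Usable = total - 2 (network and broadcast)
Usable hosts: 1022


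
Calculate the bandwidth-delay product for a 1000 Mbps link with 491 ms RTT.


BDP = bandwidth * RTT
= 1000 Mbps * 491 ms
= 1000 * 1e6 * 491 / 1000 bits
= 491000000 bits
= 61375000 bytes
= 59936.5234 KB
BDP = 491000000 bits (61375000 bytes)


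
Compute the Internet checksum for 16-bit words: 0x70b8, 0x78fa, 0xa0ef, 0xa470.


Sum all words (with carry folding):
+ 0x70b8 = 0x70b8
+ 0x78fa = 0xe9b2
+ 0xa0ef = 0x8aa2
+ 0xa470 = 0x2f13
One's complement: ~0x2f13
Checksum = 0xd0ec


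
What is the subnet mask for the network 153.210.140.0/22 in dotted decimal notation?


/22 means 22 network bits, 10 host bits
Binary: 11111111111111111111110000000000
Mask: 255.255.252.0


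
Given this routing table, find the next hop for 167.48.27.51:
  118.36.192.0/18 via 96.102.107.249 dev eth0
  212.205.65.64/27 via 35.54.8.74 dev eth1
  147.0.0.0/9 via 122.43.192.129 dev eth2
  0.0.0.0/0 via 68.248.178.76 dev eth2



Longest prefix match for 167.48.27.51:
  /18 118.36.192.0: no
  /27 212.205.65.64: no
  /9 147.0.0.0: no
  /0 0.0.0.0: MATCH
Selected: next-hop 68.248.178.76 via eth2 (matched /0)


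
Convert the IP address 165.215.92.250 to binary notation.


165 = 10100101
215 = 11010111
92 = 01011100
250 = 11111010
Binary: 10100101.11010111.01011100.11111010


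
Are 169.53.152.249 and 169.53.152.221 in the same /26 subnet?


Mask: 255.255.255.192
169.53.152.249 AND mask = 169.53.152.192
169.53.152.221 AND mask = 169.53.152.192
Yes, same subnet (169.53.152.192)


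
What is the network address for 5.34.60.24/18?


IP:   00000101.00100010.00111100.00011000
Mask: 11111111.11111111.11000000.00000000
AND operation:
Net:  00000101.00100010.00000000.00000000
Network: 5.34.0.0/18


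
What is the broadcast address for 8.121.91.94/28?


Network: 8.121.91.80/28
Host bits = 4
Set all host bits to 1:
Broadcast: 8.121.91.95


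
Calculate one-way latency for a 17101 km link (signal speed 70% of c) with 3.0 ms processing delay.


Speed = 0.7 * 3e5 km/s = 210000 km/s
Propagation delay = 17101 / 210000 = 0.0814 s = 81.4333 ms
Processing delay = 3.0 ms
Total one-way latency = 84.4333 ms


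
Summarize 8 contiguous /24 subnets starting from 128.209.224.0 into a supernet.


Original prefix: /24
Number of subnets: 8 = 2^3
New prefix = 24 - 3 = 21
Supernet: 128.209.224.0/21


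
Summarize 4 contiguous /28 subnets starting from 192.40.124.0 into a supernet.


Original prefix: /28
Number of subnets: 4 = 2^2
New prefix = 28 - 2 = 26
Supernet: 192.40.124.0/26


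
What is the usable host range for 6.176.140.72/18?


Network: 6.176.128.0
Broadcast: 6.176.191.255
First usable = network + 1
Last usable = broadcast - 1
Range: 6.176.128.1 to 6.176.191.254


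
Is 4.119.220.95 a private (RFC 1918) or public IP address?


RFC 1918 private ranges:
  10.0.0.0/8 (10.0.0.0 - 10.255.255.255)
  172.16.0.0/12 (172.16.0.0 - 172.31.255.255)
  192.168.0.0/16 (192.168.0.0 - 192.168.255.255)
Public (not in any RFC 1918 range)


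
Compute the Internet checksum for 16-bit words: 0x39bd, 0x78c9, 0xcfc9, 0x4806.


Sum all words (with carry folding):
+ 0x39bd = 0x39bd
+ 0x78c9 = 0xb286
+ 0xcfc9 = 0x8250
+ 0x4806 = 0xca56
One's complement: ~0xca56
Checksum = 0x35a9


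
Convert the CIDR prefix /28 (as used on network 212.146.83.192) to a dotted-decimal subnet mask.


/28 means 28 network bits, 4 host bits
Binary: 11111111111111111111111111110000
Mask: 255.255.255.240


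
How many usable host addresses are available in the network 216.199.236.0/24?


Host bits = 32 - 24 = 8
Total addresses = 2^8 = 256
Usable = total - 2 (network and broadcast)
Usable hosts: 254


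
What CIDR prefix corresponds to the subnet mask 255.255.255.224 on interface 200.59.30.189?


Binary: 11111111.11111111.11111111.11100000
Count leading 1s
Prefix: /27


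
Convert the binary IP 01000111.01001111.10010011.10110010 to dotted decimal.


01000111 = 71
01001111 = 79
10010011 = 147
10110010 = 178
IP: 71.79.147.178


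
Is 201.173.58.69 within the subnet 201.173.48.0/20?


Subnet network: 201.173.48.0
Test IP AND mask: 201.173.48.0
Yes, 201.173.58.69 is in 201.173.48.0/20


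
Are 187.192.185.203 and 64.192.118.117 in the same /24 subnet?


Mask: 255.255.255.0
187.192.185.203 AND mask = 187.192.185.0
64.192.118.117 AND mask = 64.192.118.0
No, different subnets (187.192.185.0 vs 64.192.118.0)


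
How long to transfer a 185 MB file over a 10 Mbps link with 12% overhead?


Effective throughput = 10 * (1 - 12/100) = 8.8 Mbps
File size in Mb = 185 * 8 = 1480 Mb
Time = 1480 / 8.8
Time = 168.1818 seconds


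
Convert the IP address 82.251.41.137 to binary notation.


82 = 01010010
251 = 11111011
41 = 00101001
137 = 10001001
Binary: 01010010.11111011.00101001.10001001


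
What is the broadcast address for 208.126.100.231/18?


Network: 208.126.64.0/18
Host bits = 14
Set all host bits to 1:
Broadcast: 208.126.127.255


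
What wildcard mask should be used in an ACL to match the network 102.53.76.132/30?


Subnet mask: 255.255.255.252
Wildcard = 255.255.255.255 - subnet mask
255 - 255 = 0
255 - 255 = 0
255 - 255 = 0
255 - 252 = 3
Wildcard: 0.0.0.3


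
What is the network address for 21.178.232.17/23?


IP:   00010101.10110010.11101000.00010001
Mask: 11111111.11111111.11111110.00000000
AND operation:
Net:  00010101.10110010.11101000.00000000
Network: 21.178.232.0/23


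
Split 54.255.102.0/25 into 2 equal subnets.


New prefix = 25 + 1 = 26
Each subnet has 64 addresses
  54.255.102.0/26
  54.255.102.64/26
Subnets: 54.255.102.0/26, 54.255.102.64/26


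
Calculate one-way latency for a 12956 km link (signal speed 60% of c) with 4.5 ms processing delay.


Speed = 0.6 * 3e5 km/s = 180000 km/s
Propagation delay = 12956 / 180000 = 0.072 s = 71.9778 ms
Processing delay = 4.5 ms
Total one-way latency = 76.4778 ms


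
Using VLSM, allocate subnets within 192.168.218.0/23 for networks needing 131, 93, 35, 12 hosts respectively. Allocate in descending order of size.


131 hosts -> /24 (254 usable): 192.168.218.0/24
93 hosts -> /25 (126 usable): 192.168.219.0/25
35 hosts -> /26 (62 usable): 192.168.219.128/26
12 hosts -> /28 (14 usable): 192.168.219.192/28
Allocation: 192.168.218.0/24 (131 hosts, 254 usable); 192.168.219.0/25 (93 hosts, 126 usable); 192.168.219.128/26 (35 hosts, 62 usable); 192.168.219.192/28 (12 hosts, 14 usable)


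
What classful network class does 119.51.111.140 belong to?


First octet: 119
Binary: 01110111
0xxxxxxx -> Class A (1-126)
Class A, default mask 255.0.0.0 (/8)


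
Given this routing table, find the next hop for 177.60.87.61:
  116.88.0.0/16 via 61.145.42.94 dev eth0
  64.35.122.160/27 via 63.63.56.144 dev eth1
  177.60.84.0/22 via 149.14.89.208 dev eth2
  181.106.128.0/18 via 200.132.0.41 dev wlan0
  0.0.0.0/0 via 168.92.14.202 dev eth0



Longest prefix match for 177.60.87.61:
  /16 116.88.0.0: no
  /27 64.35.122.160: no
  /22 177.60.84.0: MATCH
  /18 181.106.128.0: no
  /0 0.0.0.0: MATCH
Selected: next-hop 149.14.89.208 via eth2 (matched /22)


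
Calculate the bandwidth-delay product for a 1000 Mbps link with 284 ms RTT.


BDP = bandwidth * RTT
= 1000 Mbps * 284 ms
= 1000 * 1e6 * 284 / 1000 bits
= 284000000 bits
= 35500000 bytes
= 34667.9688 KB
BDP = 284000000 bits (35500000 bytes)


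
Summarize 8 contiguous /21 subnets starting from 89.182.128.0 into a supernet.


Original prefix: /21
Number of subnets: 8 = 2^3
New prefix = 21 - 3 = 18
Supernet: 89.182.128.0/18


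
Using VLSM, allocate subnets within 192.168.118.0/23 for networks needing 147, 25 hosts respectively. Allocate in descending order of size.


147 hosts -> /24 (254 usable): 192.168.118.0/24
25 hosts -> /27 (30 usable): 192.168.119.0/27
Allocation: 192.168.118.0/24 (147 hosts, 254 usable); 192.168.119.0/27 (25 hosts, 30 usable)


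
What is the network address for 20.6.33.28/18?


IP:   00010100.00000110.00100001.00011100
Mask: 11111111.11111111.11000000.00000000
AND operation:
Net:  00010100.00000110.00000000.00000000
Network: 20.6.0.0/18


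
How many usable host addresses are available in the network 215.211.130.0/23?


Host bits = 32 - 23 = 9
Total addresses = 2^9 = 512
Usable = total - 2 (network and broadcast)
Usable hosts: 510


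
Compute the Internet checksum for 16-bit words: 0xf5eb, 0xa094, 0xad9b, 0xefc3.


Sum all words (with carry folding):
+ 0xf5eb = 0xf5eb
+ 0xa094 = 0x9680
+ 0xad9b = 0x441c
+ 0xefc3 = 0x33e0
One's complement: ~0x33e0
Checksum = 0xcc1f


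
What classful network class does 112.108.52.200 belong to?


First octet: 112
Binary: 01110000
0xxxxxxx -> Class A (1-126)
Class A, default mask 255.0.0.0 (/8)


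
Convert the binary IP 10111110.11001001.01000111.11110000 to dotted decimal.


10111110 = 190
11001001 = 201
01000111 = 71
11110000 = 240
IP: 190.201.71.240


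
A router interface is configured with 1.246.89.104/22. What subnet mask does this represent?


/22 means 22 network bits, 10 host bits
Binary: 11111111111111111111110000000000
Mask: 255.255.252.0


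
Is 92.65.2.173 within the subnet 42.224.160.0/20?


Subnet network: 42.224.160.0
Test IP AND mask: 92.65.0.0
No, 92.65.2.173 is not in 42.224.160.0/20


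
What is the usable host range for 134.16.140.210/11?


Network: 134.0.0.0
Broadcast: 134.31.255.255
First usable = network + 1
Last usable = broadcast - 1
Range: 134.0.0.1 to 134.31.255.254


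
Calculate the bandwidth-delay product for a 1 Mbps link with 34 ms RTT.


BDP = bandwidth * RTT
= 1 Mbps * 34 ms
= 1 * 1e6 * 34 / 1000 bits
= 34000 bits
= 4250 bytes
= 4.1504 KB
BDP = 34000 bits (4250 bytes)


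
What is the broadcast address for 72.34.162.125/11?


Network: 72.32.0.0/11
Host bits = 21
Set all host bits to 1:
Broadcast: 72.63.255.255


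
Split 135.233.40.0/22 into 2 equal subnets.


New prefix = 22 + 1 = 23
Each subnet has 512 addresses
  135.233.40.0/23
  135.233.42.0/23
Subnets: 135.233.40.0/23, 135.233.42.0/23


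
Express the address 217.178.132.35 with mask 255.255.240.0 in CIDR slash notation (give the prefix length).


Binary: 11111111.11111111.11110000.00000000
Count leading 1s
Prefix: /20


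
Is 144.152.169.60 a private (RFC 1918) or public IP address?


RFC 1918 private ranges:
  10.0.0.0/8 (10.0.0.0 - 10.255.255.255)
  172.16.0.0/12 (172.16.0.0 - 172.31.255.255)
  192.168.0.0/16 (192.168.0.0 - 192.168.255.255)
Public (not in any RFC 1918 range)


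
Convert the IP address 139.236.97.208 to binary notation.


139 = 10001011
236 = 11101100
97 = 01100001
208 = 11010000
Binary: 10001011.11101100.01100001.11010000


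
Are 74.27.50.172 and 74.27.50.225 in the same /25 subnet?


Mask: 255.255.255.128
74.27.50.172 AND mask = 74.27.50.128
74.27.50.225 AND mask = 74.27.50.128
Yes, same subnet (74.27.50.128)


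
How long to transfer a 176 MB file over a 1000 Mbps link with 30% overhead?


Effective throughput = 1000 * (1 - 30/100) = 700 Mbps
File size in Mb = 176 * 8 = 1408 Mb
Time = 1408 / 700
Time = 2.0114 seconds


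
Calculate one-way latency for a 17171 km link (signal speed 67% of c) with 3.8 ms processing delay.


Speed = 0.67 * 3e5 km/s = 201000 km/s
Propagation delay = 17171 / 201000 = 0.0854 s = 85.4279 ms
Processing delay = 3.8 ms
Total one-way latency = 89.2279 ms


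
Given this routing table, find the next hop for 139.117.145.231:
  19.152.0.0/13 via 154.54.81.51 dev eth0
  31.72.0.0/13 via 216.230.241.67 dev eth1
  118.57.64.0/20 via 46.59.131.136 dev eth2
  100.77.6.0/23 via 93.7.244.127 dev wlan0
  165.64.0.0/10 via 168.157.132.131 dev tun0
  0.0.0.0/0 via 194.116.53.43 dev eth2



Longest prefix match for 139.117.145.231:
  /13 19.152.0.0: no
  /13 31.72.0.0: no
  /20 118.57.64.0: no
  /23 100.77.6.0: no
  /10 165.64.0.0: no
  /0 0.0.0.0: MATCH
Selected: next-hop 194.116.53.43 via eth2 (matched /0)


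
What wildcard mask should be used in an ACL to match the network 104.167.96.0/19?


Subnet mask: 255.255.224.0
Wildcard = 255.255.255.255 - subnet mask
255 - 255 = 0
255 - 255 = 0
255 - 224 = 31
255 - 0 = 255
Wildcard: 0.0.31.255


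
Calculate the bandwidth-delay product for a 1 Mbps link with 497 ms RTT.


BDP = bandwidth * RTT
= 1 Mbps * 497 ms
= 1 * 1e6 * 497 / 1000 bits
= 497000 bits
= 62125 bytes
= 60.6689 KB
BDP = 497000 bits (62125 bytes)


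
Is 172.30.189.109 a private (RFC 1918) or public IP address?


RFC 1918 private ranges:
  10.0.0.0/8 (10.0.0.0 - 10.255.255.255)
  172.16.0.0/12 (172.16.0.0 - 172.31.255.255)
  192.168.0.0/16 (192.168.0.0 - 192.168.255.255)
Private (in 172.16.0.0/12)


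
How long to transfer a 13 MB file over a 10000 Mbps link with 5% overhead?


Effective throughput = 10000 * (1 - 5/100) = 9500 Mbps
File size in Mb = 13 * 8 = 104 Mb
Time = 104 / 9500
Time = 0.0109 seconds


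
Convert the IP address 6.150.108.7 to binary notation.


6 = 00000110
150 = 10010110
108 = 01101100
7 = 00000111
Binary: 00000110.10010110.01101100.00000111


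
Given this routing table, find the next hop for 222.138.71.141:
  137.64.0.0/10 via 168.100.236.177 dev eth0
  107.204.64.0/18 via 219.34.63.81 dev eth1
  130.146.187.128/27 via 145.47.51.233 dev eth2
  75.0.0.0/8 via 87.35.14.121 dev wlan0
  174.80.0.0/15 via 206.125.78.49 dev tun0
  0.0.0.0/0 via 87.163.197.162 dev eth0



Longest prefix match for 222.138.71.141:
  /10 137.64.0.0: no
  /18 107.204.64.0: no
  /27 130.146.187.128: no
  /8 75.0.0.0: no
  /15 174.80.0.0: no
  /0 0.0.0.0: MATCH
Selected: next-hop 87.163.197.162 via eth0 (matched /0)


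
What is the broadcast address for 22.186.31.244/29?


Network: 22.186.31.240/29
Host bits = 3
Set all host bits to 1:
Broadcast: 22.186.31.247


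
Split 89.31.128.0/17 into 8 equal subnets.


New prefix = 17 + 3 = 20
Each subnet has 4096 addresses
  89.31.128.0/20
  89.31.144.0/20
  89.31.160.0/20
  89.31.176.0/20
  89.31.192.0/20
  89.31.208.0/20
  89.31.224.0/20
  89.31.240.0/20
Subnets: 89.31.128.0/20, 89.31.144.0/20, 89.31.160.0/20, 89.31.176.0/20, 89.31.192.0/20, 89.31.208.0/20, 89.31.224.0/20, 89.31.240.0/20


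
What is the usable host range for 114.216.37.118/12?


Network: 114.208.0.0
Broadcast: 114.223.255.255
First usable = network + 1
Last usable = broadcast - 1
Range: 114.208.0.1 to 114.223.255.254


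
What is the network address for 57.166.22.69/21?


IP:   00111001.10100110.00010110.01000101
Mask: 11111111.11111111.11111000.00000000
AND operation:
Net:  00111001.10100110.00010000.00000000
Network: 57.166.16.0/21


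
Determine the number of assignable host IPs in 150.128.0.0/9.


Host bits = 32 - 9 = 23
Total addresses = 2^23 = 8388608
Usable = total - 2 (network and broadcast)
Usable hosts: 8388606


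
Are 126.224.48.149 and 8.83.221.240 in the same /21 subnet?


Mask: 255.255.248.0
126.224.48.149 AND mask = 126.224.48.0
8.83.221.240 AND mask = 8.83.216.0
No, different subnets (126.224.48.0 vs 8.83.216.0)


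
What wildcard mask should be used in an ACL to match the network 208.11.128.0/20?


Subnet mask: 255.255.240.0
Wildcard = 255.255.255.255 - subnet mask
255 - 255 = 0
255 - 255 = 0
255 - 240 = 15
255 - 0 = 255
Wildcard: 0.0.15.255


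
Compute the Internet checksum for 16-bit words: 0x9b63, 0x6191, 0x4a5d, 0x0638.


Sum all words (with carry folding):
+ 0x9b63 = 0x9b63
+ 0x6191 = 0xfcf4
+ 0x4a5d = 0x4752
+ 0x0638 = 0x4d8a
One's complement: ~0x4d8a
Checksum = 0xb275


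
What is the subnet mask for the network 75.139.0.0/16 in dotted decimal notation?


/16 means 16 network bits, 16 host bits
Binary: 11111111111111110000000000000000
Mask: 255.255.0.0


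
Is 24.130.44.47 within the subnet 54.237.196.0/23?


Subnet network: 54.237.196.0
Test IP AND mask: 24.130.44.0
No, 24.130.44.47 is not in 54.237.196.0/23


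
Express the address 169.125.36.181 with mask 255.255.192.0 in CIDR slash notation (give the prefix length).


Binary: 11111111.11111111.11000000.00000000
Count leading 1s
Prefix: /18


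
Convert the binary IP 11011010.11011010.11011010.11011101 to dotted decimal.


11011010 = 218
11011010 = 218
11011010 = 218
11011101 = 221
IP: 218.218.218.221


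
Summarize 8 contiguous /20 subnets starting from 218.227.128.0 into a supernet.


Original prefix: /20
Number of subnets: 8 = 2^3
New prefix = 20 - 3 = 17
Supernet: 218.227.128.0/17


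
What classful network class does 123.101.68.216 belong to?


First octet: 123
Binary: 01111011
0xxxxxxx -> Class A (1-126)
Class A, default mask 255.0.0.0 (/8)


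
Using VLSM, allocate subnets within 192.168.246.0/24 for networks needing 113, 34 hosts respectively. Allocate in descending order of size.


113 hosts -> /25 (126 usable): 192.168.246.0/25
34 hosts -> /26 (62 usable): 192.168.246.128/26
Allocation: 192.168.246.0/25 (113 hosts, 126 usable); 192.168.246.128/26 (34 hosts, 62 usable)


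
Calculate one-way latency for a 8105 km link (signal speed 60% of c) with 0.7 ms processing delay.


Speed = 0.6 * 3e5 km/s = 180000 km/s
Propagation delay = 8105 / 180000 = 0.045 s = 45.0278 ms
Processing delay = 0.7 ms
Total one-way latency = 45.7278 ms


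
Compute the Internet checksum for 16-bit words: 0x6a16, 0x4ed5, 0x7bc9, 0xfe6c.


Sum all words (with carry folding):
+ 0x6a16 = 0x6a16
+ 0x4ed5 = 0xb8eb
+ 0x7bc9 = 0x34b5
+ 0xfe6c = 0x3322
One's complement: ~0x3322
Checksum = 0xccdd


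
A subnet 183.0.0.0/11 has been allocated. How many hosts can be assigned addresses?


Host bits = 32 - 11 = 21
Total addresses = 2^21 = 2097152
Usable = total - 2 (network and broadcast)
Usable hosts: 2097150


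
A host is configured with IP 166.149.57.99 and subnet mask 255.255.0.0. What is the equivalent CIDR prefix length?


Binary: 11111111.11111111.00000000.00000000
Count leading 1s
Prefix: /16


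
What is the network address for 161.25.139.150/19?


IP:   10100001.00011001.10001011.10010110
Mask: 11111111.11111111.11100000.00000000
AND operation:
Net:  10100001.00011001.10000000.00000000
Network: 161.25.128.0/19


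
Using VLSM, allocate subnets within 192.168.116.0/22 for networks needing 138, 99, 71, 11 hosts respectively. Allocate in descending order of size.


138 hosts -> /24 (254 usable): 192.168.116.0/24
99 hosts -> /25 (126 usable): 192.168.117.0/25
71 hosts -> /25 (126 usable): 192.168.117.128/25
11 hosts -> /28 (14 usable): 192.168.118.0/28
Allocation: 192.168.116.0/24 (138 hosts, 254 usable); 192.168.117.0/25 (99 hosts, 126 usable); 192.168.117.128/25 (71 hosts, 126 usable); 192.168.118.0/28 (11 hosts, 14 usable)


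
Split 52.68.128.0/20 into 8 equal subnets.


New prefix = 20 + 3 = 23
Each subnet has 512 addresses
  52.68.128.0/23
  52.68.130.0/23
  52.68.132.0/23
  52.68.134.0/23
  52.68.136.0/23
  52.68.138.0/23
  52.68.140.0/23
  52.68.142.0/23
Subnets: 52.68.128.0/23, 52.68.130.0/23, 52.68.132.0/23, 52.68.134.0/23, 52.68.136.0/23, 52.68.138.0/23, 52.68.140.0/23, 52.68.142.0/23


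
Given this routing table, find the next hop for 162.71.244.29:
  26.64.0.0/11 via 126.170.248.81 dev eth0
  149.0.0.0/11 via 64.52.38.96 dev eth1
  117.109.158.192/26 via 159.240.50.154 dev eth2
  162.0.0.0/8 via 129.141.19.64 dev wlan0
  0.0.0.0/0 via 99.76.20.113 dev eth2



Longest prefix match for 162.71.244.29:
  /11 26.64.0.0: no
  /11 149.0.0.0: no
  /26 117.109.158.192: no
  /8 162.0.0.0: MATCH
  /0 0.0.0.0: MATCH
Selected: next-hop 129.141.19.64 via wlan0 (matched /8)


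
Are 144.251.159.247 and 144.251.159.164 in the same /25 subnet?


Mask: 255.255.255.128
144.251.159.247 AND mask = 144.251.159.128
144.251.159.164 AND mask = 144.251.159.128
Yes, same subnet (144.251.159.128)


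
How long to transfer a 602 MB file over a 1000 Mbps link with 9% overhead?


Effective throughput = 1000 * (1 - 9/100) = 910 Mbps
File size in Mb = 602 * 8 = 4816 Mb
Time = 4816 / 910
Time = 5.2923 seconds


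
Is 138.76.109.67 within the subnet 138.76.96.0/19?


Subnet network: 138.76.96.0
Test IP AND mask: 138.76.96.0
Yes, 138.76.109.67 is in 138.76.96.0/19


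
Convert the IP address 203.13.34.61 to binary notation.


203 = 11001011
13 = 00001101
34 = 00100010
61 = 00111101
Binary: 11001011.00001101.00100010.00111101


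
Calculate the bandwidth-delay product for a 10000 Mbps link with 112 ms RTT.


BDP = bandwidth * RTT
= 10000 Mbps * 112 ms
= 10000 * 1e6 * 112 / 1000 bits
= 1120000000 bits
= 140000000 bytes
= 136718.75 KB
BDP = 1120000000 bits (140000000 bytes)


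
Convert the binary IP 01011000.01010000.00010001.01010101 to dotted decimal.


01011000 = 88
01010000 = 80
00010001 = 17
01010101 = 85
IP: 88.80.17.85


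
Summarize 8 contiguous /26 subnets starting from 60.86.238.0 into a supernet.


Original prefix: /26
Number of subnets: 8 = 2^3
New prefix = 26 - 3 = 23
Supernet: 60.86.238.0/23


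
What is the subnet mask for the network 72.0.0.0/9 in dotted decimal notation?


/9 means 9 network bits, 23 host bits
Binary: 11111111100000000000000000000000
Mask: 255.128.0.0


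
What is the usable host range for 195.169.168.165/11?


Network: 195.160.0.0
Broadcast: 195.191.255.255
First usable = network + 1
Last usable = broadcast - 1
Range: 195.160.0.1 to 195.191.255.254


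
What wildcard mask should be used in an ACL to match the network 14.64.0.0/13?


Subnet mask: 255.248.0.0
Wildcard = 255.255.255.255 - subnet mask
255 - 255 = 0
255 - 248 = 7
255 - 0 = 255
255 - 0 = 255
Wildcard: 0.7.255.255


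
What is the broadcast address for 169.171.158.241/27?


Network: 169.171.158.224/27
Host bits = 5
Set all host bits to 1:
Broadcast: 169.171.158.255


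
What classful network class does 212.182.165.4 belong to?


First octet: 212
Binary: 11010100
110xxxxx -> Class C (192-223)
Class C, default mask 255.255.255.0 (/24)


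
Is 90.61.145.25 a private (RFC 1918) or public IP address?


RFC 1918 private ranges:
  10.0.0.0/8 (10.0.0.0 - 10.255.255.255)
  172.16.0.0/12 (172.16.0.0 - 172.31.255.255)
  192.168.0.0/16 (192.168.0.0 - 192.168.255.255)
Public (not in any RFC 1918 range)


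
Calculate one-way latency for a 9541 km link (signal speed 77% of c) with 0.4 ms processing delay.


Speed = 0.77 * 3e5 km/s = 231000 km/s
Propagation delay = 9541 / 231000 = 0.0413 s = 41.303 ms
Processing delay = 0.4 ms
Total one-way latency = 41.703 ms


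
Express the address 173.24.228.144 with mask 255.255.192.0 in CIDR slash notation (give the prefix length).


Binary: 11111111.11111111.11000000.00000000
Count leading 1s
Prefix: /18


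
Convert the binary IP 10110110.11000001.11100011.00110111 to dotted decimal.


10110110 = 182
11000001 = 193
11100011 = 227
00110111 = 55
IP: 182.193.227.55


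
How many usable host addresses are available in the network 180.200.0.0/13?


Host bits = 32 - 13 = 19
Total addresses = 2^19 = 524288
Usable = total - 2 (network and broadcast)
Usable hosts: 524286


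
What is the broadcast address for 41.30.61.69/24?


Network: 41.30.61.0/24
Host bits = 8
Set all host bits to 1:
Broadcast: 41.30.61.255


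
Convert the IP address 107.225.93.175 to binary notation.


107 = 01101011
225 = 11100001
93 = 01011101
175 = 10101111
Binary: 01101011.11100001.01011101.10101111


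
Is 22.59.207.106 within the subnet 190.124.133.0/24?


Subnet network: 190.124.133.0
Test IP AND mask: 22.59.207.0
No, 22.59.207.106 is not in 190.124.133.0/24


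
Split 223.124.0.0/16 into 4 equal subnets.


New prefix = 16 + 2 = 18
Each subnet has 16384 addresses
  223.124.0.0/18
  223.124.64.0/18
  223.124.128.0/18
  223.124.192.0/18
Subnets: 223.124.0.0/18, 223.124.64.0/18, 223.124.128.0/18, 223.124.192.0/18


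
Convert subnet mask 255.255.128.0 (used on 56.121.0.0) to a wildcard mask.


Subnet mask: 255.255.128.0
Wildcard = 255.255.255.255 - subnet mask
255 - 255 = 0
255 - 255 = 0
255 - 128 = 127
255 - 0 = 255
Wildcard: 0.0.127.255


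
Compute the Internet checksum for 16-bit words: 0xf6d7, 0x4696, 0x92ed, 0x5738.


Sum all words (with carry folding):
+ 0xf6d7 = 0xf6d7
+ 0x4696 = 0x3d6e
+ 0x92ed = 0xd05b
+ 0x5738 = 0x2794
One's complement: ~0x2794
Checksum = 0xd86b


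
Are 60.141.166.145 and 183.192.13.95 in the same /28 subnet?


Mask: 255.255.255.240
60.141.166.145 AND mask = 60.141.166.144
183.192.13.95 AND mask = 183.192.13.80
No, different subnets (60.141.166.144 vs 183.192.13.80)
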